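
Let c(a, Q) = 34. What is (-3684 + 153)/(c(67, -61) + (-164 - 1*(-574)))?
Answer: -1177/148 ≈ -7.9527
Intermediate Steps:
(-3684 + 153)/(c(67, -61) + (-164 - 1*(-574))) = (-3684 + 153)/(34 + (-164 - 1*(-574))) = -3531/(34 + (-164 + 574)) = -3531/(34 + 410) = -3531/444 = -3531*1/444 = -1177/148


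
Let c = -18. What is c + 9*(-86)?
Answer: -792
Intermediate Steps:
c + 9*(-86) = -18 + 9*(-86) = -18 - 774 = -792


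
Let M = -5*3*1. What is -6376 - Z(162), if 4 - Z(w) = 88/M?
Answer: -95788/15 ≈ -6385.9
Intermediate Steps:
M = -15 (M = -15*1 = -15)
Z(w) = 148/15 (Z(w) = 4 - 88/(-15) = 4 - 88*(-1)/15 = 4 - 1*(-88/15) = 4 + 88/15 = 148/15)
-6376 - Z(162) = -6376 - 1*148/15 = -6376 - 148/15 = -95788/15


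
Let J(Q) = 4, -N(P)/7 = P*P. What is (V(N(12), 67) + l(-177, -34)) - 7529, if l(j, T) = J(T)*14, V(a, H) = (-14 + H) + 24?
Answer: -7396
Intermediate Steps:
N(P) = -7*P**2 (N(P) = -7*P*P = -7*P**2)
V(a, H) = 10 + H
l(j, T) = 56 (l(j, T) = 4*14 = 56)
(V(N(12), 67) + l(-177, -34)) - 7529 = ((10 + 67) + 56) - 7529 = (77 + 56) - 7529 = 133 - 7529 = -7396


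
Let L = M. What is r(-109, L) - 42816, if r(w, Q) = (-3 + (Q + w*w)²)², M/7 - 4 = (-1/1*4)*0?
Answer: 20114125830178468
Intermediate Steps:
M = 28 (M = 28 + 7*((-1/1*4)*0) = 28 + 7*((-1*1*4)*0) = 28 + 7*(-1*4*0) = 28 + 7*(-4*0) = 28 + 7*0 = 28 + 0 = 28)
L = 28
r(w, Q) = (-3 + (Q + w²)²)²
r(-109, L) - 42816 = (-3 + (28 + (-109)²)²)² - 42816 = (-3 + (28 + 11881)²)² - 42816 = (-3 + 11909²)² - 42816 = (-3 + 141824281)² - 42816 = 141824278² - 42816 = 20114125830221284 - 42816 = 20114125830178468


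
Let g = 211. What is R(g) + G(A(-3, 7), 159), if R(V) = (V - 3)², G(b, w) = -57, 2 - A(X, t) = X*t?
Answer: 43207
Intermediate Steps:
A(X, t) = 2 - X*t
R(V) = (-3 + V)²
R(g) + G(A(-3, 7), 159) = (-3 + 211)² - 57 = 208² - 57 = 43264 - 57 = 43207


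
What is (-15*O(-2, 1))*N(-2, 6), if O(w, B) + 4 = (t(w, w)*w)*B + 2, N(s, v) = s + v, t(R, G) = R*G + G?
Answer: 360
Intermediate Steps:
t(R, G) = G + G*R (t(R, G) = G*R + G = G + G*R)
O(w, B) = -2 + B*w**2*(1 + w) (O(w, B) = -4 + (((w*(1 + w))*w)*B + 2) = -4 + ((w**2*(1 + w))*B + 2) = -4 + (B*w**2*(1 + w) + 2) = -4 + (2 + B*w**2*(1 + w)) = -2 + B*w**2*(1 + w))
(-15*O(-2, 1))*N(-2, 6) = (-15*(-2 + 1*(-2)**2*(1 - 2)))*(-2 + 6) = -15*(-2 + 1*4*(-1))*4 = -15*(-2 - 4)*4 = -15*(-6)*4 = 90*4 = 360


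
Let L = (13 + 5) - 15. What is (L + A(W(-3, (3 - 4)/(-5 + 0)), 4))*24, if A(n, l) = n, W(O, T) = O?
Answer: 0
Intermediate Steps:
L = 3 (L = 18 - 15 = 3)
(L + A(W(-3, (3 - 4)/(-5 + 0)), 4))*24 = (3 - 3)*24 = 0*24 = 0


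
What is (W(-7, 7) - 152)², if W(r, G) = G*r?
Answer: 40401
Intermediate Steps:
(W(-7, 7) - 152)² = (7*(-7) - 152)² = (-49 - 152)² = (-201)² = 40401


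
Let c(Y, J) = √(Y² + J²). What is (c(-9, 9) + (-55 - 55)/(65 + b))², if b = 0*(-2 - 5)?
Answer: 27862/169 - 396*√2/13 ≈ 121.78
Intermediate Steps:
b = 0 (b = 0*(-7) = 0)
c(Y, J) = √(J² + Y²)
(c(-9, 9) + (-55 - 55)/(65 + b))² = (√(9² + (-9)²) + (-55 - 55)/(65 + 0))² = (√(81 + 81) - 110/65)² = (√162 - 110*1/65)² = (9*√2 - 22/13)² = (-22/13 + 9*√2)²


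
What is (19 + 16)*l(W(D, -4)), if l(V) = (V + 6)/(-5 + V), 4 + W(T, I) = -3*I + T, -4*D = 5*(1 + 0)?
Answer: 255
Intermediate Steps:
D = -5/4 (D = -5*(1 + 0)/4 = -5/4 ≈ -1.2500)
W(T, I) = -4 + T - 3*I (W(T, I) = -4 + (-3*I + T) = -4 + (T - 3*I) = -4 + T - 3*I)
l(V) = (6 + V)/(-5 + V)
(19 + 16)*l(W(D, -4)) = (19 + 16)*((6 + (-4 - 5/4 - 3*(-4)))/(-5 + (-4 - 5/4 - 3*(-4)))) = 35*((6 + (-4 - 5/4 + 12))/(-5 + (-4 - 5/4 + 12))) = 35*((6 + 27/4)/(-5 + 27/4)) = 35*((51/4)/(7/4)) = 35*((4/7)*(51/4)) = 35*(51/7) = 255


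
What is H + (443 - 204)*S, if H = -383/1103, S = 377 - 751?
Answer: -98593141/1103 ≈ -89386.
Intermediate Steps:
S = -374
H = -383/1103 (H = -383*1/1103 = -383/1103 ≈ -0.34723)
H + (443 - 204)*S = -383/1103 + (443 - 204)*(-374) = -383/1103 + 239*(-374) = -383/1103 - 89386 = -98593141/1103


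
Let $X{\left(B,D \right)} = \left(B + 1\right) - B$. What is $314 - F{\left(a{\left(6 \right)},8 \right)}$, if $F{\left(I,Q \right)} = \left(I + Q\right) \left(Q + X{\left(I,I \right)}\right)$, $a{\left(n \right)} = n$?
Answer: $188$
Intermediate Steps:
$X{\left(B,D \right)} = 1$ ($X{\left(B,D \right)} = \left(1 + B\right) - B = 1$)
$F{\left(I,Q \right)} = \left(1 + Q\right) \left(I + Q\right)$ ($F{\left(I,Q \right)} = \left(I + Q\right) \left(Q + 1\right) = \left(I + Q\right) \left(1 + Q\right) = \left(1 + Q\right) \left(I + Q\right)$)
$314 - F{\left(a{\left(6 \right)},8 \right)} = 314 - \left(6 + 8 + 8^{2} + 6 \cdot 8\right) = 314 - \left(6 + 8 + 64 + 48\right) = 314 - 126 = 188$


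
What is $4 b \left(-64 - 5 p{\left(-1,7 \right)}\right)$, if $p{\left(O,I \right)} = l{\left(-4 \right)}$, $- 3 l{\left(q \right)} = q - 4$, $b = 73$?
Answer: $- \frac{67744}{3} \approx -22581.0$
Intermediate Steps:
$l{\left(q \right)} = \frac{4}{3} - \frac{q}{3}$ ($l{\left(q \right)} = - \frac{q - 4}{3} = - \frac{-4 + q}{3} = \frac{4}{3} - \frac{q}{3}$)
$p{\left(O,I \right)} = \frac{8}{3}$ ($p{\left(O,I \right)} = \frac{4}{3} - - \frac{4}{3} = \frac{4}{3} + \frac{4}{3} = \frac{8}{3}$)
$4 b \left(-64 - 5 p{\left(-1,7 \right)}\right) = 4 \cdot 73 \left(-64 - \frac{40}{3}\right) = 292 \left(-64 - \frac{40}{3}\right) = 292 \left(- \frac{232}{3}\right) = - \frac{67744}{3}$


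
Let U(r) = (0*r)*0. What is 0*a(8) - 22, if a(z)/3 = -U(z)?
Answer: -22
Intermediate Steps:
U(r) = 0 (U(r) = 0*0 = 0)
a(z) = 0 (a(z) = 3*(-1*0) = 3*0 = 0)
0*a(8) - 22 = 0*0 - 22 = 0 - 22 = -22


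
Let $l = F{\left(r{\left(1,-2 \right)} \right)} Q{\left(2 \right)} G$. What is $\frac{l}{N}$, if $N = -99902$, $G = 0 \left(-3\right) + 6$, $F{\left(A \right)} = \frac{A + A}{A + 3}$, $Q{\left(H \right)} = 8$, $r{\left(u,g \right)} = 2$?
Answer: $- \frac{96}{249755} \approx -0.00038438$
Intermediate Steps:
$F{\left(A \right)} = \frac{2 A}{3 + A}$
$G = 6$ ($G = 0 + 6 = 6$)
$l = \frac{192}{5}$ ($l = 2 \cdot 2 \frac{1}{3 + 2} \cdot 8 \cdot 6 = 2 \cdot 2 \cdot \frac{1}{5} \cdot 48 = \frac{4}{5} \cdot 48 = \frac{192}{5} \approx 38.4$)
$\frac{l}{N} = \frac{192}{5 \left(-99902\right)} = \frac{192}{5} \left(- \frac{1}{99902}\right) = - \frac{96}{249755}$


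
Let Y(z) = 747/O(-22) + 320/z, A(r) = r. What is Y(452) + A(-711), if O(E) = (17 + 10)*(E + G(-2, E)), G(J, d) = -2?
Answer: -5788315/8136 ≈ -711.44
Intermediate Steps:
O(E) = -54 + 27*E (O(E) = (17 + 10)*(E - 2) = 27*(-2 + E) = -54 + 27*E)
Y(z) = -83/72 + 320/z (Y(z) = 747/(-54 + 27*(-22)) + 320/z = 747/(-54 - 594) + 320/z = 747/(-648) + 320/z = 747*(-1/648) + 320/z = -83/72 + 320/z)
Y(452) + A(-711) = (-83/72 + 320/452) - 711 = (-83/72 + 320*(1/452)) - 711 = (-83/72 + 80/113) - 711 = -3619/8136 - 711 = -5788315/8136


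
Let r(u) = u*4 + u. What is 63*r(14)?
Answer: 4410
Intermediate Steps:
r(u) = 5*u (r(u) = 4*u + u = 5*u)
63*r(14) = 63*(5*14) = 63*70 = 4410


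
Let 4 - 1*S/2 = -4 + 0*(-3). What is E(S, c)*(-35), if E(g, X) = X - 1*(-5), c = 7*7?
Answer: -1890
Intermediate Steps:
S = 16 (S = 8 - 2*(-4 + 0*(-3)) = 8 - 2*(-4 + 0) = 8 - 2*(-4) = 8 + 8 = 16)
c = 49
E(g, X) = 5 + X (E(g, X) = X + 5 = 5 + X)
E(S, c)*(-35) = (5 + 49)*(-35) = 54*(-35) = -1890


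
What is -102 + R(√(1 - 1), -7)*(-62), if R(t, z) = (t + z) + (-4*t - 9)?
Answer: 890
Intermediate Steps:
R(t, z) = -9 + z - 3*t (R(t, z) = (t + z) + (-9 - 4*t) = -9 + z - 3*t)
-102 + R(√(1 - 1), -7)*(-62) = -102 + (-9 - 7 - 3*√(1 - 1))*(-62) = -102 + (-9 - 7 - 3*√0)*(-62) = -102 + (-9 - 7 - 3*0)*(-62) = -102 + (-9 - 7 + 0)*(-62) = -102 - 16*(-62) = -102 + 992 = 890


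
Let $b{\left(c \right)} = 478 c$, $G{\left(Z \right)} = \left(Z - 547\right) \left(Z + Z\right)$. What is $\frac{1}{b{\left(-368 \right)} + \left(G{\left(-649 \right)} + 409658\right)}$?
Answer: $\frac{1}{1786162} \approx 5.5986 \cdot 10^{-7}$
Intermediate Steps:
$G{\left(Z \right)} = 2 Z \left(-547 + Z\right)$ ($G{\left(Z \right)} = \left(-547 + Z\right) 2 Z = 2 Z \left(-547 + Z\right)$)
$\frac{1}{b{\left(-368 \right)} + \left(G{\left(-649 \right)} + 409658\right)} = \frac{1}{478 \left(-368\right) + \left(2 \left(-649\right) \left(-547 - 649\right) + 409658\right)} = \frac{1}{-175904 + \left(2 \left(-649\right) \left(-1196\right) + 409658\right)} = \frac{1}{-175904 + \left(1552408 + 409658\right)} = \frac{1}{-175904 + 1962066} = \frac{1}{1786162}$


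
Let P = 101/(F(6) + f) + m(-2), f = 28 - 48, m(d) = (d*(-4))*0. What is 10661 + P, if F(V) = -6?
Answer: 277085/26 ≈ 10657.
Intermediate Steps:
m(d) = 0 (m(d) = -4*d*0 = 0)
f = -20
P = -101/26 (P = 101/(-6 - 20) + 0 = 101/(-26) + 0 = -1/26*101 + 0 = -101/26 + 0 = -101/26 ≈ -3.8846)
10661 + P = 10661 - 101/26 = 277085/26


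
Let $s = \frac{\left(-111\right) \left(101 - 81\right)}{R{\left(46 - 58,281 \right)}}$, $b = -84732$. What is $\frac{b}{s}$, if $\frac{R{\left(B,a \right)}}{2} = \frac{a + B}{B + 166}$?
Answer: $\frac{1899409}{14245} \approx 133.34$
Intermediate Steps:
$R{\left(B,a \right)} = \frac{2 \left(B + a\right)}{166 + B}$ ($R{\left(B,a \right)} = 2 \frac{a + B}{B + 166} = 2 \frac{B + a}{166 + B} = \frac{2 \left(B + a\right)}{166 + B}$)
$s = - \frac{170940}{269}$ ($s = \frac{\left(-111\right) \left(101 - 81\right)}{2 \frac{1}{166 + \left(46 - 58\right)} \left(\left(46 - 58\right) + 281\right)} = \frac{\left(-111\right) 20}{2 \frac{1}{166 - 12} \left(-12 + 281\right)} = - \frac{2220}{2 \cdot \frac{1}{154} \cdot 269} = - \frac{2220}{\frac{269}{77}} = \left(-2220\right) \frac{77}{269} = - \frac{170940}{269} \approx -635.46$)
$\frac{b}{s} = - \frac{84732}{- \frac{170940}{269}} = \left(-84732\right) \left(- \frac{269}{170940}\right) = \frac{1899409}{14245}$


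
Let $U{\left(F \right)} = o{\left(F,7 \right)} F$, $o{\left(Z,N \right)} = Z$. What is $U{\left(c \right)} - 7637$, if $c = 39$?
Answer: $-6116$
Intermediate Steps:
$U{\left(F \right)} = F^{2}$ ($U{\left(F \right)} = F F = F^{2}$)
$U{\left(c \right)} - 7637 = 39^{2} - 7637 = 1521 - 7637 = -6116$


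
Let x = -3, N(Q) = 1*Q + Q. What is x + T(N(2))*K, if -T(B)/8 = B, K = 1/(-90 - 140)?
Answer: -329/115 ≈ -2.8609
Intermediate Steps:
N(Q) = 2*Q (N(Q) = Q + Q = 2*Q)
K = -1/230 (K = 1/(-230) = -1/230 ≈ -0.0043478)
T(B) = -8*B
x + T(N(2))*K = -3 - 16*2*(-1/230) = -3 - 8*4*(-1/230) = -3 - 32*(-1/230) = -3 + 16/115 = -329/115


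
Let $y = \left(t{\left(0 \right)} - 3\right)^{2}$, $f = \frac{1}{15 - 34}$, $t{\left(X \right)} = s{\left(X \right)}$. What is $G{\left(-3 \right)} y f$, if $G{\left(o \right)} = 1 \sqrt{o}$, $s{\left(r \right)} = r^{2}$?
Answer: $- \frac{9 i \sqrt{3}}{19} \approx - 0.82045 i$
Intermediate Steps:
$t{\left(X \right)} = X^{2}$
$f = - \frac{1}{19}$ ($f = \frac{1}{-19} = - \frac{1}{19} \approx -0.052632$)
$G{\left(o \right)} = \sqrt{o}$
$y = 9$ ($y = \left(0^{2} - 3\right)^{2} = \left(0 - 3\right)^{2} = \left(-3\right)^{2} = 9$)
$G{\left(-3 \right)} y f = \sqrt{-3} \cdot 9 \left(- \frac{1}{19}\right) = i \sqrt{3} \cdot 9 \left(- \frac{1}{19}\right) = 9 i \sqrt{3} \left(- \frac{1}{19}\right) = - \frac{9 i \sqrt{3}}{19}$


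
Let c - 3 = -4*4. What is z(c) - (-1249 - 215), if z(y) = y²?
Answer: 1633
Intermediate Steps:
c = -13 (c = 3 - 4*4 = 3 - 16 = -13)
z(c) - (-1249 - 215) = (-13)² - (-1249 - 215) = 169 - 1*(-1464) = 169 + 1464 = 1633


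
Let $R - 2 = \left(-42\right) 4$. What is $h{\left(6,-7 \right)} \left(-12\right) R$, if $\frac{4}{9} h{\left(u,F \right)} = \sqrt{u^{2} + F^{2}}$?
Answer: $4482 \sqrt{85} \approx 41322.0$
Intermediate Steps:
$R = -166$ ($R = 2 - 168 = -166$)
$h{\left(u,F \right)} = \frac{9 \sqrt{F^{2} + u^{2}}}{4}$ ($h{\left(u,F \right)} = \frac{9 \sqrt{u^{2} + F^{2}}}{4} = \frac{9 \sqrt{F^{2} + u^{2}}}{4}$)
$h{\left(6,-7 \right)} \left(-12\right) R = \frac{9 \sqrt{\left(-7\right)^{2} + 6^{2}}}{4} \left(-12\right) \left(-166\right) = \frac{9 \sqrt{49 + 36}}{4} \left(-12\right) \left(-166\right) = \frac{9 \sqrt{85}}{4} \left(-12\right) \left(-166\right) = - 27 \sqrt{85} \left(-166\right) = 4482 \sqrt{85}$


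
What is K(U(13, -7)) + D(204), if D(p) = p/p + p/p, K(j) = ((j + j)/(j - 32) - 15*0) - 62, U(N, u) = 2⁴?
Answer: -62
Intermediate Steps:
U(N, u) = 16
K(j) = -62 + 2*j/(-32 + j) (K(j) = ((2*j)/(-32 + j) + 0) - 62 = (2*j/(-32 + j) + 0) - 62 = 2*j/(-32 + j) - 62 = -62 + 2*j/(-32 + j))
D(p) = 2 (D(p) = 1 + 1 = 2)
K(U(13, -7)) + D(204) = 4*(496 - 15*16)/(-32 + 16) + 2 = 4*(496 - 240)/(-16) + 2 = 4*(-1/16)*256 + 2 = -64 + 2 = -62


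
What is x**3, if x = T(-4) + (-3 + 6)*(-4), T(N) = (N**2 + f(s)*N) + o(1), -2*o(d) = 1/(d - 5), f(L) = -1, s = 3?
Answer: 274625/512 ≈ 536.38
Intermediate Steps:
o(d) = -1/(2*(-5 + d)) (o(d) = -1/(2*(d - 5)) = -1/(2*(-5 + d)))
T(N) = 1/8 + N**2 - N (T(N) = (N**2 - N) - 1/(-10 + 2*1) = (N**2 - N) - 1/(-10 + 2) = (N**2 - N) - 1/(-8) = (N**2 - N) - 1*(-1/8) = (N**2 - N) + 1/8 = 1/8 + N**2 - N)
x = 65/8 (x = (1/8 + (-4)**2 - 1*(-4)) + (-3 + 6)*(-4) = (1/8 + 16 + 4) + 3*(-4) = 161/8 - 12 = 65/8 ≈ 8.1250)
x**3 = (65/8)**3 = 274625/512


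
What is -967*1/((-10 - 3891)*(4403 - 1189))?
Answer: 967/12537814 ≈ 7.7127e-5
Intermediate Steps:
-967*1/((-10 - 3891)*(4403 - 1189)) = -967/((-3901*3214)) = -967/(-12537814) = -967*(-1/12537814) = 967/12537814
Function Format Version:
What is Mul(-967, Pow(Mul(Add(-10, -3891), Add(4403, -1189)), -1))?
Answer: Rational(967, 12537814) ≈ 7.7127e-5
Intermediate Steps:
Mul(-967, Pow(Mul(Add(-10, -3891), Add(4403, -1189)), -1)) = Mul(-967, Pow(Mul(-3901, 3214), -1)) = Mul(-967, Pow(-12537814, -1)) = Mul(-967, Rational(-1, 12537814)) = Rational(967, 12537814)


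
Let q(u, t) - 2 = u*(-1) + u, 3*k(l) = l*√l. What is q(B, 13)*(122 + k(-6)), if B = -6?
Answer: 244 - 4*I*√6 ≈ 244.0 - 9.798*I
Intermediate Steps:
k(l) = l^(3/2)/3 (k(l) = (l*√l)/3 = l^(3/2)/3)
q(u, t) = 2 (q(u, t) = 2 + (u*(-1) + u) = 2 + (-u + u) = 2 + 0 = 2)
q(B, 13)*(122 + k(-6)) = 2*(122 + (-6)^(3/2)/3) = 2*(122 + (-6*I*√6)/3) = 2*(122 - 2*I*√6) = 244 - 4*I*√6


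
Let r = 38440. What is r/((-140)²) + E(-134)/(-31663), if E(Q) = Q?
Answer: 30493803/15514870 ≈ 1.9655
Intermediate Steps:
r/((-140)²) + E(-134)/(-31663) = 38440/((-140)²) - 134/(-31663) = 38440/19600 - 134*(-1/31663) = 38440*(1/19600) + 134/31663 = 961/490 + 134/31663 = 30493803/15514870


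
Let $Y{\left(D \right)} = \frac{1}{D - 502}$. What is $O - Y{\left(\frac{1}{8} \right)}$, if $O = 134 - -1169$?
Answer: $\frac{5231553}{4015} \approx 1303.0$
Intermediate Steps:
$Y{\left(D \right)} = \frac{1}{-502 + D}$
$O = 1303$ ($O = 134 + 1169 = 1303$)
$O - Y{\left(\frac{1}{8} \right)} = 1303 - \frac{1}{-502 + \frac{1}{8}} = 1303 - \frac{1}{- \frac{4015}{8}} = 1303 - - \frac{8}{4015} = 1303 + \frac{8}{4015} = \frac{5231553}{4015}$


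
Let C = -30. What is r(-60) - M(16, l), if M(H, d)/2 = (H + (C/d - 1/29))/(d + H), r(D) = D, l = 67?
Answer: -9736442/161269 ≈ -60.374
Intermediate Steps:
M(H, d) = 2*(-1/29 + H - 30/d)/(H + d) (M(H, d) = 2*((H + (-30/d - 1/29))/(d + H)) = 2*((H + (-30/d - 1*1/29))/(H + d)) = 2*((H + (-30/d - 1/29))/(H + d)) = 2*((H + (-1/29 - 30/d))/(H + d)) = 2*((-1/29 + H - 30/d)/(H + d)) = 2*(-1/29 + H - 30/d)/(H + d))
r(-60) - M(16, l) = -60 - 2*(-870 - 1*67 + 29*16*67)/(29*67*(16 + 67)) = -60 - 2*(-870 - 67 + 31088)/(29*67*83) = -60 - 2*30151/(29*67*83) = -60 - 1*60302/161269 = -60 - 60302/161269 = -9736442/161269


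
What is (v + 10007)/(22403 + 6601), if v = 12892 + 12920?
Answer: 35819/29004 ≈ 1.2350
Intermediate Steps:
v = 25812
(v + 10007)/(22403 + 6601) = (25812 + 10007)/(22403 + 6601) = 35819/29004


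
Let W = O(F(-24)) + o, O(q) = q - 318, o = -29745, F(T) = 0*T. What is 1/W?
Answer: -1/30063 ≈ -3.3263e-5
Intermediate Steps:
F(T) = 0
O(q) = -318 + q
W = -30063 (W = (-318 + 0) - 29745 = -318 - 29745 = -30063)
1/W = 1/(-30063) = -1/30063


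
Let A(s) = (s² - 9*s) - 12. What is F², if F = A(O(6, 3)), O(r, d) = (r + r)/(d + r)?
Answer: 40000/81 ≈ 493.83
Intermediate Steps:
O(r, d) = 2*r/(d + r) (O(r, d) = (2*r)/(d + r) = 2*r/(d + r))
A(s) = -12 + s² - 9*s
F = -200/9 (F = -12 + (2*6/(3 + 6))² - 18*6/(3 + 6) = -12 + (2*6/9)² - 18*6/9 = -12 + (2*6*(⅑))² - 18*6/9 = -12 + (4/3)² - 9*4/3 = -12 + 16/9 - 12 = -200/9 ≈ -22.222)
F² = (-200/9)² = 40000/81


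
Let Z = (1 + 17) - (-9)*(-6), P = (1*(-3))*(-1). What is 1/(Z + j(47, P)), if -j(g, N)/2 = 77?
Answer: -1/190 ≈ -0.0052632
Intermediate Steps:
P = 3 (P = -3*(-1) = 3)
j(g, N) = -154 (j(g, N) = -2*77 = -154)
Z = -36 (Z = 18 - 9*6 = 18 - 54 = -36)
1/(Z + j(47, P)) = 1/(-36 - 154) = 1/(-190) = -1/190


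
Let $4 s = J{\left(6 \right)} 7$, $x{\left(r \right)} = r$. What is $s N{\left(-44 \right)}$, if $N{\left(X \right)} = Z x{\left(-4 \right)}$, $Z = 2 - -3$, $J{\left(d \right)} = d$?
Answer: $-210$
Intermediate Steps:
$Z = 5$ ($Z = 2 + 3 = 5$)
$N{\left(X \right)} = -20$ ($N{\left(X \right)} = 5 \left(-4\right) = -20$)
$s = \frac{21}{2}$ ($s = \frac{6 \cdot 7}{4} = \frac{1}{4} \cdot 42 = \frac{21}{2} \approx 10.5$)
$s N{\left(-44 \right)} = \frac{21}{2} \left(-20\right) = -210$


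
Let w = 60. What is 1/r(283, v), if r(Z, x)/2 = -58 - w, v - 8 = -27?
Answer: -1/236 ≈ -0.0042373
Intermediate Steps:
v = -19 (v = 8 - 27 = -19)
r(Z, x) = -236 (r(Z, x) = 2*(-58 - 1*60) = 2*(-58 - 60) = 2*(-118) = -236)
1/r(283, v) = 1/(-236) = -1/236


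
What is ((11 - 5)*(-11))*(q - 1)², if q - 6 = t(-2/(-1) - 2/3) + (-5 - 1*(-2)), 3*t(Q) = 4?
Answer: -2200/3 ≈ -733.33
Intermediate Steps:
t(Q) = 4/3 (t(Q) = (⅓)*4 = 4/3)
q = 13/3 (q = 6 + (4/3 + (-5 - 1*(-2))) = 6 + (4/3 + (-5 + 2)) = 6 + (4/3 - 3) = 6 - 5/3 = 13/3 ≈ 4.3333)
((11 - 5)*(-11))*(q - 1)² = ((11 - 5)*(-11))*(13/3 - 1)² = (6*(-11))*(10/3)² = -66*100/9 = -2200/3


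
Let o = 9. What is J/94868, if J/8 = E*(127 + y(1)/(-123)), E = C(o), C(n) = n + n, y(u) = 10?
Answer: 187332/972397 ≈ 0.19265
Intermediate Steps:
C(n) = 2*n
E = 18 (E = 2*9 = 18)
J = 749328/41 (J = 8*(18*(127 + 10/(-123))) = 8*(18*(127 + 10*(-1/123))) = 8*(18*(127 - 10/123)) = 8*(18*(15611/123)) = 8*(93666/41) = 749328/41 ≈ 18276.)
J/94868 = (749328/41)/94868 = (749328/41)*(1/94868) = 187332/972397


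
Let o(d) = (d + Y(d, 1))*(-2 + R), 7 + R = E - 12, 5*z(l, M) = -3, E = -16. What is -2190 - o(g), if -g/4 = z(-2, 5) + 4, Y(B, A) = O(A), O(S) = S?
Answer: -13281/5 ≈ -2656.2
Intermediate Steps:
z(l, M) = -3/5 (z(l, M) = (1/5)*(-3) = -3/5)
R = -35 (R = -7 + (-16 - 12) = -7 - 28 = -35)
Y(B, A) = A
g = -68/5 (g = -4*(-3/5 + 4) = -4*17/5 = -68/5 ≈ -13.600)
o(d) = -37 - 37*d (o(d) = (d + 1)*(-2 - 35) = (1 + d)*(-37) = -37 - 37*d)
-2190 - o(g) = -2190 - (-37 - 37*(-68/5)) = -2190 - (-37 + 2516/5) = -2190 - 1*2331/5 = -2190 - 2331/5 = -13281/5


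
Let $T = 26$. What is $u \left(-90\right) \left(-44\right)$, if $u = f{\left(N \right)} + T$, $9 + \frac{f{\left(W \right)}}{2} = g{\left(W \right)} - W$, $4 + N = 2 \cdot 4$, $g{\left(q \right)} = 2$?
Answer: $15840$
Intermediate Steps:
$N = 4$ ($N = -4 + 2 \cdot 4 = -4 + 8 = 4$)
$f{\left(W \right)} = -14 - 2 W$ ($f{\left(W \right)} = -18 + 2 \left(2 - W\right) = -18 - \left(-4 + 2 W\right) = -14 - 2 W$)
$u = 4$ ($u = \left(-14 - 8\right) + 26 = -22 + 26 = 4$)
$u \left(-90\right) \left(-44\right) = 4 \left(-90\right) \left(-44\right) = \left(-360\right) \left(-44\right) = 15840$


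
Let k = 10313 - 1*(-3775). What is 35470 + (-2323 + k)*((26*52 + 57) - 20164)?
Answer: -220617105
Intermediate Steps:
k = 14088 (k = 10313 + 3775 = 14088)
35470 + (-2323 + k)*((26*52 + 57) - 20164) = 35470 + (-2323 + 14088)*((26*52 + 57) - 20164) = 35470 + 11765*((1352 + 57) - 20164) = 35470 + 11765*(1409 - 20164) = 35470 + 11765*(-18755) = 35470 - 220652575 = -220617105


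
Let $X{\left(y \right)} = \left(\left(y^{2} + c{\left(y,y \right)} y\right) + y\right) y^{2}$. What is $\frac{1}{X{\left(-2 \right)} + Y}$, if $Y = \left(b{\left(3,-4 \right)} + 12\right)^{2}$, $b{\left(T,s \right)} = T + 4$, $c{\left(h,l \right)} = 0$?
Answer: $\frac{1}{369} \approx 0.00271$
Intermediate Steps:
$b{\left(T,s \right)} = 4 + T$
$X{\left(y \right)} = y^{2} \left(y + y^{2}\right)$ ($X{\left(y \right)} = \left(\left(y^{2} + 0 y\right) + y\right) y^{2} = \left(\left(y^{2} + 0\right) + y\right) y^{2} = \left(y^{2} + y\right) y^{2} = \left(y + y^{2}\right) y^{2} = y^{2} \left(y + y^{2}\right)$)
$Y = 361$ ($Y = \left(\left(4 + 3\right) + 12\right)^{2} = \left(7 + 12\right)^{2} = 19^{2} = 361$)
$\frac{1}{X{\left(-2 \right)} + Y} = \frac{1}{\left(-2\right)^{3} \left(1 - 2\right) + 361} = \frac{1}{\left(-8\right) \left(-1\right) + 361} = \frac{1}{8 + 361} = \frac{1}{369}$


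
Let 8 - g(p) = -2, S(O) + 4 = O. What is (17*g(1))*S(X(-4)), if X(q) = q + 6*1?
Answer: -340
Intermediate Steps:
X(q) = 6 + q (X(q) = q + 6 = 6 + q)
S(O) = -4 + O
g(p) = 10 (g(p) = 8 - 1*(-2) = 8 + 2 = 10)
(17*g(1))*S(X(-4)) = (17*10)*(-4 + (6 - 4)) = 170*(-4 + 2) = 170*(-2) = -340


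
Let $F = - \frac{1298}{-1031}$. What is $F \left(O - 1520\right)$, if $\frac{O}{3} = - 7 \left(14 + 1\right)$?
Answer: $- \frac{2381830}{1031} \approx -2310.2$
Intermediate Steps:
$F = \frac{1298}{1031}$ ($F = \left(-1298\right) \left(- \frac{1}{1031}\right) = \frac{1298}{1031} \approx 1.259$)
$O = -315$ ($O = 3 \left(- 7 \left(14 + 1\right)\right) = 3 \left(\left(-7\right) 15\right) = 3 \left(-105\right) = -315$)
$F \left(O - 1520\right) = \frac{1298 \left(-315 - 1520\right)}{1031} = \frac{1298}{1031} \left(-1835\right) = - \frac{2381830}{1031}$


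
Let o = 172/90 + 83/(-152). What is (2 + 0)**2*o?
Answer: 9337/1710 ≈ 5.4602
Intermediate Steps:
o = 9337/6840 (o = 172*(1/90) + 83*(-1/152) = 86/45 - 83/152 = 9337/6840 ≈ 1.3651)
(2 + 0)**2*o = (2 + 0)**2*(9337/6840) = 2**2*(9337/6840) = 4*(9337/6840) = 9337/1710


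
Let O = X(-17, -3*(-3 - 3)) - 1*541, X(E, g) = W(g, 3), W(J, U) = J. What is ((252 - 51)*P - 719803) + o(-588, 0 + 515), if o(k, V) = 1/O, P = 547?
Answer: -318954689/523 ≈ -6.0986e+5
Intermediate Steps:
X(E, g) = g
O = -523 (O = -3*(-3 - 3) - 1*541 = -3*(-6) - 541 = 18 - 541 = -523)
o(k, V) = -1/523 (o(k, V) = 1/(-523) = -1/523)
((252 - 51)*P - 719803) + o(-588, 0 + 515) = ((252 - 51)*547 - 719803) - 1/523 = (201*547 - 719803) - 1/523 = (109947 - 719803) - 1/523 = -609856 - 1/523 = -318954689/523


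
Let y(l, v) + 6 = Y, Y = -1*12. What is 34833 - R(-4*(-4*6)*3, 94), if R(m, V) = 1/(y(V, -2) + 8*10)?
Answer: 2159645/62 ≈ 34833.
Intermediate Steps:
Y = -12
y(l, v) = -18 (y(l, v) = -6 - 12 = -18)
R(m, V) = 1/62 (R(m, V) = 1/(-18 + 8*10) = 1/(-18 + 80) = 1/62)
34833 - R(-4*(-4*6)*3, 94) = 34833 - 1*1/62 = 34833 - 1/62 = 2159645/62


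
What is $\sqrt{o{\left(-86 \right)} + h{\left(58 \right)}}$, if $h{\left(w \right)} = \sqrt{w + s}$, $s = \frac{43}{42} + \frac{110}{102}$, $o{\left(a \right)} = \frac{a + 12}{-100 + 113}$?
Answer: $\frac{\sqrt{-490423752 + 120666 \sqrt{30639882}}}{9282} \approx 1.4354$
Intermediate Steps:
$o{\left(a \right)} = \frac{12}{13} + \frac{a}{13}$ ($o{\left(a \right)} = \frac{12 + a}{13} = \left(12 + a\right) \frac{1}{13} = \frac{12}{13} + \frac{a}{13}$)
$s = \frac{1501}{714}$ ($s = 43 \cdot \frac{1}{42} + 110 \cdot \frac{1}{102} = \frac{43}{42} + \frac{55}{51} = \frac{1501}{714} \approx 2.1022$)
$h{\left(w \right)} = \sqrt{\frac{1501}{714} + w}$ ($h{\left(w \right)} = \sqrt{w + \frac{1501}{714}} = \sqrt{\frac{1501}{714} + w}$)
$\sqrt{o{\left(-86 \right)} + h{\left(58 \right)}} = \sqrt{\left(\frac{12}{13} + \frac{1}{13} \left(-86\right)\right) + \frac{\sqrt{1071714 + 509796 \cdot 58}}{714}} = \sqrt{\left(\frac{12}{13} - \frac{86}{13}\right) + \frac{\sqrt{1071714 + 29568168}}{714}} = \sqrt{- \frac{74}{13} + \frac{\sqrt{30639882}}{714}}$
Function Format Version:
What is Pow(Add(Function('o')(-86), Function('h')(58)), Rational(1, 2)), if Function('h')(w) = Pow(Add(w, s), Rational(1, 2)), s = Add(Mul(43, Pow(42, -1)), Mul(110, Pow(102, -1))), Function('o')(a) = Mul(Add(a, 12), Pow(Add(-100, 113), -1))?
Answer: Mul(Rational(1, 9282), Pow(Add(-490423752, Mul(120666, Pow(30639882, Rational(1, 2)))), Rational(1, 2))) ≈ 1.4354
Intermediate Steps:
Function('o')(a) = Add(Rational(12, 13), Mul(Rational(1, 13), a)) (Function('o')(a) = Mul(Add(12, a), Pow(13, -1)) = Mul(Add(12, a), Rational(1, 13)) = Add(Rational(12, 13), Mul(Rational(1, 13), a)))
s = Rational(1501, 714) (s = Add(Mul(43, Rational(1, 42)), Mul(110, Rational(1, 102))) = Add(Rational(43, 42), Rational(55, 51)) = Rational(1501, 714) ≈ 2.1022)
Function('h')(w) = Pow(Add(Rational(1501, 714), w), Rational(1, 2)) (Function('h')(w) = Pow(Add(w, Rational(1501, 714)), Rational(1, 2)) = Pow(Add(Rational(1501, 714), w), Rational(1, 2)))
Pow(Add(Function('o')(-86), Function('h')(58)), Rational(1, 2)) = Pow(Add(Add(Rational(12, 13), Mul(Rational(1, 13), -86)), Mul(Rational(1, 714), Pow(Add(1071714, Mul(509796, 58)), Rational(1, 2)))), Rational(1, 2)) = Pow(Add(Add(Rational(12, 13), Rational(-86, 13)), Mul(Rational(1, 714), Pow(Add(1071714, 29568168), Rational(1, 2)))), Rational(1, 2)) = Pow(Add(Rational(-74, 13), Mul(Rational(1, 714), Pow(30639882, Rational(1, 2)))), Rational(1, 2))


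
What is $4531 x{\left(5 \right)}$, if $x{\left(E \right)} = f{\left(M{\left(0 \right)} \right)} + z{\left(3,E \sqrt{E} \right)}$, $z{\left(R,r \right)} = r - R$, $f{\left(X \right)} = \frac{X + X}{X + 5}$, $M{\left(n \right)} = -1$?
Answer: $- \frac{31717}{2} + 22655 \sqrt{5} \approx 34800.0$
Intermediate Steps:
$f{\left(X \right)} = \frac{2 X}{5 + X}$
$x{\left(E \right)} = - \frac{7}{2} + E^{\frac{3}{2}}$ ($x{\left(E \right)} = 2 \left(-1\right) \frac{1}{5 - 1} + \left(E \sqrt{E} - 3\right) = 2 \left(-1\right) \frac{1}{4} + \left(E^{\frac{3}{2}} - 3\right) = 2 \left(-1\right) \frac{1}{4} + \left(-3 + E^{\frac{3}{2}}\right) = - \frac{1}{2} + \left(-3 + E^{\frac{3}{2}}\right) = - \frac{7}{2} + E^{\frac{3}{2}}$)
$4531 x{\left(5 \right)} = 4531 \left(- \frac{7}{2} + 5^{\frac{3}{2}}\right) = 4531 \left(- \frac{7}{2} + 5 \sqrt{5}\right) = - \frac{31717}{2} + 22655 \sqrt{5}$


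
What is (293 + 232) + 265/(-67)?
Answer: 34910/67 ≈ 521.04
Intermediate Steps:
(293 + 232) + 265/(-67) = 525 + 265*(-1/67) = 525 - 265/67 = 34910/67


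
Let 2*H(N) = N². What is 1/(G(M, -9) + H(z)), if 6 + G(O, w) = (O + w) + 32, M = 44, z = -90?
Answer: 1/4111 ≈ 0.00024325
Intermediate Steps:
H(N) = N²/2
G(O, w) = 26 + O + w (G(O, w) = -6 + ((O + w) + 32) = -6 + (32 + O + w) = 26 + O + w)
1/(G(M, -9) + H(z)) = 1/((26 + 44 - 9) + (½)*(-90)²) = 1/(61 + (½)*8100) = 1/(61 + 4050) = 1/4111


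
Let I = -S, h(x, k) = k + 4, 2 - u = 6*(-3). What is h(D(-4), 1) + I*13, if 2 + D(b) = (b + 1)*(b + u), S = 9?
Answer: -112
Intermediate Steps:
u = 20 (u = 2 - 6*(-3) = 2 - 1*(-18) = 2 + 18 = 20)
D(b) = -2 + (1 + b)*(20 + b) (D(b) = -2 + (b + 1)*(b + 20) = -2 + (1 + b)*(20 + b))
h(x, k) = 4 + k
I = -9 (I = -1*9 = -9)
h(D(-4), 1) + I*13 = (4 + 1) - 9*13 = 5 - 117 = -112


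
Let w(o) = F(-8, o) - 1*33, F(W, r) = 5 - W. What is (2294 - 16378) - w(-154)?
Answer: -14064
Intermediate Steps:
w(o) = -20 (w(o) = (5 - 1*(-8)) - 1*33 = (5 + 8) - 33 = 13 - 33 = -20)
(2294 - 16378) - w(-154) = (2294 - 16378) - 1*(-20) = -14084 + 20 = -14064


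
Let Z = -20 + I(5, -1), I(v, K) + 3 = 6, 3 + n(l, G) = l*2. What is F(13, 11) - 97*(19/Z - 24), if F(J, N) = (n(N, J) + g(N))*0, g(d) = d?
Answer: 41419/17 ≈ 2436.4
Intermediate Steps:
n(l, G) = -3 + 2*l (n(l, G) = -3 + l*2 = -3 + 2*l)
I(v, K) = 3 (I(v, K) = -3 + 6 = 3)
F(J, N) = 0 (F(J, N) = ((-3 + 2*N) + N)*0 = (-3 + 3*N)*0 = 0)
Z = -17 (Z = -20 + 3 = -17)
F(13, 11) - 97*(19/Z - 24) = 0 - 97*(19/(-17) - 24) = 0 - 97*(19*(-1/17) - 24) = 0 - 97*(-19/17 - 24) = 0 - 97*(-427/17) = 0 + 41419/17 = 41419/17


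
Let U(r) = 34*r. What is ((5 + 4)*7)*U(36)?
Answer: 77112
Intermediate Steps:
((5 + 4)*7)*U(36) = ((5 + 4)*7)*(34*36) = (9*7)*1224 = 63*1224 = 77112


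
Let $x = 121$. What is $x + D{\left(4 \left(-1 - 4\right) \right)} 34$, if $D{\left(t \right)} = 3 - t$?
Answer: $903$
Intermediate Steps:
$x + D{\left(4 \left(-1 - 4\right) \right)} 34 = 121 + \left(3 - 4 \left(-1 - 4\right)\right) 34 = 121 + \left(3 - 4 \left(-5\right)\right) 34 = 121 + \left(3 - -20\right) 34 = 121 + \left(3 + 20\right) 34 = 121 + 23 \cdot 34 = 121 + 782 = 903$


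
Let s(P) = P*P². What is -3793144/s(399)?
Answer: -3793144/63521199 ≈ -0.059715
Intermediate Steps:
s(P) = P³
-3793144/s(399) = -3793144/(399³) = -3793144/63521199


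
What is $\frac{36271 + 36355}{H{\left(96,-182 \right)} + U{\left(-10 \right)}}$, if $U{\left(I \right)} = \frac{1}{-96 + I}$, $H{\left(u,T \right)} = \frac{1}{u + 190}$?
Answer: $- \frac{550432454}{45} \approx -1.2232 \cdot 10^{7}$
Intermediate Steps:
$H{\left(u,T \right)} = \frac{1}{190 + u}$
$\frac{36271 + 36355}{H{\left(96,-182 \right)} + U{\left(-10 \right)}} = \frac{36271 + 36355}{\frac{1}{190 + 96} + \frac{1}{-96 - 10}} = \frac{72626}{\frac{1}{286} + \frac{1}{-106}} = \frac{72626}{\frac{1}{286} - \frac{1}{106}} = \frac{72626}{- \frac{45}{7579}} = 72626 \left(- \frac{7579}{45}\right) = - \frac{550432454}{45}$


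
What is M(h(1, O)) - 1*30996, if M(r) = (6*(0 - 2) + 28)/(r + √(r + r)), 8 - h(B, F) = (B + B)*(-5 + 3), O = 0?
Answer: -154972/5 - 4*√6/15 ≈ -30995.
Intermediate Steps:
h(B, F) = 8 + 4*B (h(B, F) = 8 - (B + B)*(-5 + 3) = 8 - 2*B*(-2) = 8 - (-4)*B = 8 + 4*B)
M(r) = 16/(r + √2*√r) (M(r) = (6*(-2) + 28)/(r + √(2*r)) = (-12 + 28)/(r + √2*√r) = 16/(r + √2*√r))
M(h(1, O)) - 1*30996 = 16/((8 + 4*1) + √2*√(8 + 4*1)) - 1*30996 = 16/((8 + 4) + √2*√(8 + 4)) - 30996 = 16/(12 + √2*√12) - 30996 = 16/(12 + √2*(2*√3)) - 30996 = 16/(12 + 2*√6) - 30996 = -30996 + 16/(12 + 2*√6)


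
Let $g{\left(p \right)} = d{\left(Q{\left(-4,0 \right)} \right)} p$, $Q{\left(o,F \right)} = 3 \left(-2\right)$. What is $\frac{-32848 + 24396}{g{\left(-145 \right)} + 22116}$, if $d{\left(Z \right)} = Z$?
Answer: $- \frac{4226}{11493} \approx -0.3677$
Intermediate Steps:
$Q{\left(o,F \right)} = -6$
$g{\left(p \right)} = - 6 p$
$\frac{-32848 + 24396}{g{\left(-145 \right)} + 22116} = \frac{-32848 + 24396}{\left(-6\right) \left(-145\right) + 22116} = - \frac{8452}{870 + 22116} = - \frac{8452}{22986} = \left(-8452\right) \frac{1}{22986} = - \frac{4226}{11493}$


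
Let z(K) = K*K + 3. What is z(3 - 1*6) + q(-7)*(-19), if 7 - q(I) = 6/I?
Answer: -961/7 ≈ -137.29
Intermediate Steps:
z(K) = 3 + K**2 (z(K) = K**2 + 3 = 3 + K**2)
q(I) = 7 - 6/I
z(3 - 1*6) + q(-7)*(-19) = (3 + (3 - 1*6)**2) + (7 - 6/(-7))*(-19) = (3 + (3 - 6)**2) + (7 - 6*(-1/7))*(-19) = (3 + (-3)**2) + (7 + 6/7)*(-19) = (3 + 9) + (55/7)*(-19) = 12 - 1045/7 = -961/7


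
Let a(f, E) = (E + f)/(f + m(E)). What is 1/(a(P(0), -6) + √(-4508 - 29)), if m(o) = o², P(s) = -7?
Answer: -29/293522 - 841*I*√4537/3815786 ≈ -9.88e-5 - 0.014846*I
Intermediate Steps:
a(f, E) = (E + f)/(f + E²)
1/(a(P(0), -6) + √(-4508 - 29)) = 1/((-6 - 7)/(-7 + (-6)²) + √(-4508 - 29)) = 1/(-13/(-7 + 36) + √(-4537)) = 1/(-13/29 + I*√4537)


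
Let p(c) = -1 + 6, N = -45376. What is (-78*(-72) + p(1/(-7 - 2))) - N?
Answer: 50997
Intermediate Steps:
p(c) = 5
(-78*(-72) + p(1/(-7 - 2))) - N = (-78*(-72) + 5) - 1*(-45376) = (5616 + 5) + 45376 = 5621 + 45376 = 50997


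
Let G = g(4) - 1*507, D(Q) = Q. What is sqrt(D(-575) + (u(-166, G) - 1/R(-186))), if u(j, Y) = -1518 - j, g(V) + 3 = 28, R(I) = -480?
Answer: I*sqrt(27748770)/120 ≈ 43.898*I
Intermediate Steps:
g(V) = 25 (g(V) = -3 + 28 = 25)
G = -482 (G = 25 - 1*507 = 25 - 507 = -482)
sqrt(D(-575) + (u(-166, G) - 1/R(-186))) = sqrt(-575 + ((-1518 - 1*(-166)) - 1/(-480))) = sqrt(-575 + ((-1518 + 166) - 1*(-1/480))) = sqrt(-575 + (-1352 + 1/480)) = sqrt(-575 - 648959/480) = sqrt(-924959/480) = I*sqrt(27748770)/120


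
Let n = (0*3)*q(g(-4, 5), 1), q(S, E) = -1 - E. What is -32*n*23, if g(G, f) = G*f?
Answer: 0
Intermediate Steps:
n = 0 (n = (0*3)*(-1 - 1*1) = 0*(-1 - 1) = 0*(-2) = 0)
-32*n*23 = -32*0*23 = 0*23 = 0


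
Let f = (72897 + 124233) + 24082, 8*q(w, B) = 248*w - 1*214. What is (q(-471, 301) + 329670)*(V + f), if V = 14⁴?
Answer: 81793789283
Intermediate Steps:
q(w, B) = -107/4 + 31*w (q(w, B) = (248*w - 1*214)/8 = (248*w - 214)/8 = (-214 + 248*w)/8 = -107/4 + 31*w)
f = 221212 (f = 197130 + 24082 = 221212)
V = 38416
(q(-471, 301) + 329670)*(V + f) = ((-107/4 + 31*(-471)) + 329670)*(38416 + 221212) = ((-107/4 - 14601) + 329670)*259628 = (-58511/4 + 329670)*259628 = (1260169/4)*259628 = 81793789283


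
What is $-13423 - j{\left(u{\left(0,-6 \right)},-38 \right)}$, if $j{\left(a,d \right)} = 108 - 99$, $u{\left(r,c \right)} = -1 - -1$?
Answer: $-13432$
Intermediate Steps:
$u{\left(r,c \right)} = 0$ ($u{\left(r,c \right)} = -1 + 1 = 0$)
$j{\left(a,d \right)} = 9$ ($j{\left(a,d \right)} = 108 - 99 = 9$)
$-13423 - j{\left(u{\left(0,-6 \right)},-38 \right)} = -13423 - 9 = -13432$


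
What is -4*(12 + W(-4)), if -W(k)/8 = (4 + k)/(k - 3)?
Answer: -48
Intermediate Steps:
W(k) = -8*(4 + k)/(-3 + k) (W(k) = -8*(4 + k)/(k - 3) = -8*(4 + k)/(-3 + k))
-4*(12 + W(-4)) = -4*(12 + 8*(-4 - 1*(-4))/(-3 - 4)) = -4*(12 + 8*(-4 + 4)/(-7)) = -4*(12 + 8*(-1/7)*0) = -4*(12 + 0) = -4*12 = -48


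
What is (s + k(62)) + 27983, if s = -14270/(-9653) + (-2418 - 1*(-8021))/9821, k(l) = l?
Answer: 379845641502/13543159 ≈ 28047.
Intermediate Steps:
s = 27747347/13543159 (s = -14270*(-1/9653) + (-2418 + 8021)*(1/9821) = 14270/9653 + 5603*(1/9821) = 14270/9653 + 5603/9821 = 27747347/13543159 ≈ 2.0488)
(s + k(62)) + 27983 = (27747347/13543159 + 62) + 27983 = 867423205/13543159 + 27983 = 379845641502/13543159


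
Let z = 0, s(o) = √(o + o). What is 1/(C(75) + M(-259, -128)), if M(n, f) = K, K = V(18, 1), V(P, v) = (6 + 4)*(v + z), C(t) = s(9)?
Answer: 5/41 - 3*√2/82 ≈ 0.070212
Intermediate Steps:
s(o) = √2*√o (s(o) = √(2*o) = √2*√o)
C(t) = 3*√2 (C(t) = √2*√9 = √2*3 = 3*√2)
V(P, v) = 10*v (V(P, v) = (6 + 4)*(v + 0) = 10*v)
K = 10 (K = 10*1 = 10)
M(n, f) = 10
1/(C(75) + M(-259, -128)) = 1/(3*√2 + 10) = 1/(10 + 3*√2)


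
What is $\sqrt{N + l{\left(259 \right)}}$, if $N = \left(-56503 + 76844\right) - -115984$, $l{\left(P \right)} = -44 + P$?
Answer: $2 \sqrt{34135} \approx 369.51$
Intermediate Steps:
$N = 136325$ ($N = 20341 + 115984 = 136325$)
$\sqrt{N + l{\left(259 \right)}} = \sqrt{136325 + \left(-44 + 259\right)} = \sqrt{136325 + 215} = \sqrt{136540} = 2 \sqrt{34135}$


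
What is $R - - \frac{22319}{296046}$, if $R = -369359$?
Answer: $- \frac{109347232195}{296046} \approx -3.6936 \cdot 10^{5}$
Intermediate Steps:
$R - - \frac{22319}{296046} = -369359 - - \frac{22319}{296046} = -369359 + \frac{22319}{296046} = - \frac{109347232195}{296046}$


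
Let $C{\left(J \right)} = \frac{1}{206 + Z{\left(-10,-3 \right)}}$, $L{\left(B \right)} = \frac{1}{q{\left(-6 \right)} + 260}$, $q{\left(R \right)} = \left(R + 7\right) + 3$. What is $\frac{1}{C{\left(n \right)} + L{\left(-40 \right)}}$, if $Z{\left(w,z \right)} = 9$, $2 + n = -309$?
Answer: $\frac{56760}{479} \approx 118.5$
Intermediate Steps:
$n = -311$ ($n = -2 - 309 = -311$)
$q{\left(R \right)} = 10 + R$ ($q{\left(R \right)} = \left(7 + R\right) + 3 = 10 + R$)
$L{\left(B \right)} = \frac{1}{264}$ ($L{\left(B \right)} = \frac{1}{\left(10 - 6\right) + 260} = \frac{1}{4 + 260} = \frac{1}{264}$)
$C{\left(J \right)} = \frac{1}{215}$ ($C{\left(J \right)} = \frac{1}{206 + 9} = \frac{1}{215}$)
$\frac{1}{C{\left(n \right)} + L{\left(-40 \right)}} = \frac{1}{\frac{1}{215} + \frac{1}{264}} = \frac{1}{\frac{479}{56760}} = \frac{56760}{479}$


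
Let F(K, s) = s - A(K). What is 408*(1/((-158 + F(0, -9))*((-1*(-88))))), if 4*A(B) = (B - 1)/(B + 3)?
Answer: -612/22033 ≈ -0.027777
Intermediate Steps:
A(B) = (-1 + B)/(4*(3 + B)) (A(B) = ((B - 1)/(B + 3))/4 = ((-1 + B)/(3 + B))/4 = (-1 + B)/(4*(3 + B)))
F(K, s) = s - (-1 + K)/(4*(3 + K))
408*(1/((-158 + F(0, -9))*((-1*(-88))))) = 408*(1/((-158 + (1 - 1*0 + 4*(-9)*(3 + 0))/(4*(3 + 0)))*((-1*(-88))))) = 408*(1/(-158 + (¼)*(1 + 0 + 4*(-9)*3)/3*88)) = 408*((1/88)/(-158 + (¼)*(⅓)*(1 + 0 - 108))) = 408*((1/88)/(-158 + (¼)*(⅓)*(-107))) = 408*((1/88)/(-158 - 107/12)) = 408*((1/88)/(-2003/12)) = 408*(-12/2003*1/88) = 408*(-3/44066) = -612/22033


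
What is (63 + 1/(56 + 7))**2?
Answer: 15760900/3969 ≈ 3971.0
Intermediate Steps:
(63 + 1/(56 + 7))**2 = (63 + 1/63)**2 = (3970/63)**2 = 15760900/3969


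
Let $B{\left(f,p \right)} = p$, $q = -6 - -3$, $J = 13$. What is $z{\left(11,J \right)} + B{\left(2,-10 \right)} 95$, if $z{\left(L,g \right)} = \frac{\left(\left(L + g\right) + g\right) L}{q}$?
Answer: $- \frac{3257}{3} \approx -1085.7$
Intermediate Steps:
$q = -3$ ($q = -6 + 3 = -3$)
$z{\left(L,g \right)} = - \frac{L \left(L + 2 g\right)}{3}$ ($z{\left(L,g \right)} = \frac{\left(\left(L + g\right) + g\right) L}{-3} = \left(L + 2 g\right) L \left(- \frac{1}{3}\right) = L \left(L + 2 g\right) \left(- \frac{1}{3}\right) = - \frac{L \left(L + 2 g\right)}{3}$)
$z{\left(11,J \right)} + B{\left(2,-10 \right)} 95 = \left(- \frac{1}{3}\right) 11 \left(11 + 2 \cdot 13\right) - 950 = \left(- \frac{1}{3}\right) 11 \left(11 + 26\right) - 950 = \left(- \frac{1}{3}\right) 11 \cdot 37 - 950 = - \frac{407}{3} - 950 = - \frac{3257}{3}$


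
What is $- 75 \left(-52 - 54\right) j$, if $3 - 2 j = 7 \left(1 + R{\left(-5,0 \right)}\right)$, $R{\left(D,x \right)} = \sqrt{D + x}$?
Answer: $-15900 - 27825 i \sqrt{5} \approx -15900.0 - 62219.0 i$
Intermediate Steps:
$j = -2 - \frac{7 i \sqrt{5}}{2}$ ($j = \frac{3}{2} - \frac{7 \left(1 + \sqrt{-5 + 0}\right)}{2} = \frac{3}{2} - \frac{7 \left(1 + \sqrt{-5}\right)}{2} = \frac{3}{2} - \frac{7 \left(1 + i \sqrt{5}\right)}{2} = \frac{3}{2} - \frac{7 + 7 i \sqrt{5}}{2} = \frac{3}{2} - \left(\frac{7}{2} + \frac{7 i \sqrt{5}}{2}\right) = -2 - \frac{7 i \sqrt{5}}{2} \approx -2.0 - 7.8262 i$)
$- 75 \left(-52 - 54\right) j = - 75 \left(-52 - 54\right) \left(-2 - \frac{7 i \sqrt{5}}{2}\right) = \left(-75\right) \left(-106\right) \left(-2 - \frac{7 i \sqrt{5}}{2}\right) = 7950 \left(-2 - \frac{7 i \sqrt{5}}{2}\right) = -15900 - 27825 i \sqrt{5}$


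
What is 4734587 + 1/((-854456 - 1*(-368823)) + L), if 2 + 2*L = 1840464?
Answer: 2057642041027/434598 ≈ 4.7346e+6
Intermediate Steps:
L = 920231 (L = -1 + (½)*1840464 = -1 + 920232 = 920231)
4734587 + 1/((-854456 - 1*(-368823)) + L) = 4734587 + 1/((-854456 - 1*(-368823)) + 920231) = 4734587 + 1/((-854456 + 368823) + 920231) = 4734587 + 1/(-485633 + 920231) = 4734587 + 1/434598 = 2057642041027/434598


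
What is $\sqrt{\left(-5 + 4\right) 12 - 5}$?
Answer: $i \sqrt{17} \approx 4.1231 i$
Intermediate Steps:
$\sqrt{\left(-5 + 4\right) 12 - 5} = \sqrt{\left(-1\right) 12 - 5} = \sqrt{-12 - 5} = \sqrt{-17} = i \sqrt{17}$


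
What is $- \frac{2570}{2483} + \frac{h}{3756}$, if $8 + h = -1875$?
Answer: $- \frac{14328409}{9326148} \approx -1.5364$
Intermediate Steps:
$h = -1883$ ($h = -8 - 1875 = -1883$)
$- \frac{2570}{2483} + \frac{h}{3756} = - \frac{2570}{2483} - \frac{1883}{3756} = - \frac{14328409}{9326148}$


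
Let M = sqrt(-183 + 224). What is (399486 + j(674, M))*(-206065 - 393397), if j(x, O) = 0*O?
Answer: -239476676532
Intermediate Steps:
M = sqrt(41) ≈ 6.4031
j(x, O) = 0
(399486 + j(674, M))*(-206065 - 393397) = (399486 + 0)*(-206065 - 393397) = 399486*(-599462) = -239476676532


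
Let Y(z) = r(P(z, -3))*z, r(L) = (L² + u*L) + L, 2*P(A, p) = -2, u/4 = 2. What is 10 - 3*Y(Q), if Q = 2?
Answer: 58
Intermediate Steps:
u = 8 (u = 4*2 = 8)
P(A, p) = -1 (P(A, p) = (½)*(-2) = -1)
r(L) = L² + 9*L (r(L) = (L² + 8*L) + L = L² + 9*L)
Y(z) = -8*z (Y(z) = (-(9 - 1))*z = (-1*8)*z = -8*z)
10 - 3*Y(Q) = 10 - (-24)*2 = 10 - 3*(-16) = 10 + 48 = 58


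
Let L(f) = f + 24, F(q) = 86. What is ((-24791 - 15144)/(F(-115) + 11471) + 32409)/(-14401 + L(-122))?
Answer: -53501554/23937849 ≈ -2.2350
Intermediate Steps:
L(f) = 24 + f
((-24791 - 15144)/(F(-115) + 11471) + 32409)/(-14401 + L(-122)) = ((-24791 - 15144)/(86 + 11471) + 32409)/(-14401 + (24 - 122)) = (-39935/11557 + 32409)/(-14401 - 98) = (-39935*1/11557 + 32409)/(-14499) = (-5705/1651 + 32409)*(-1/14499) = (53501554/1651)*(-1/14499) = -53501554/23937849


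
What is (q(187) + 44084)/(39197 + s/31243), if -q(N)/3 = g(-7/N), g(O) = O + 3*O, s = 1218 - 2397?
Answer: 64390198364/57251484851 ≈ 1.1247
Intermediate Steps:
s = -1179
g(O) = 4*O
q(N) = 84/N (q(N) = -12*(-7/N) = -(-84)/N = 84/N)
(q(187) + 44084)/(39197 + s/31243) = (84/187 + 44084)/(39197 - 1179/31243) = 8243792/(187*(1224630692/31243)) = (8243792/187)*(31243/1224630692) = 64390198364/57251484851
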